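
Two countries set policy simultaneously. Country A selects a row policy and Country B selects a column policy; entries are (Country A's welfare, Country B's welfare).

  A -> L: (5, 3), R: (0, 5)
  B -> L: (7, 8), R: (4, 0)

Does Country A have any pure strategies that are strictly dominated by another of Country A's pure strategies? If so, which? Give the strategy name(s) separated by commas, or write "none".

A is strictly dominated by B (L: 7>5, R: 4>0).
B is not dominated — it holds its own against A at L (7>5).

A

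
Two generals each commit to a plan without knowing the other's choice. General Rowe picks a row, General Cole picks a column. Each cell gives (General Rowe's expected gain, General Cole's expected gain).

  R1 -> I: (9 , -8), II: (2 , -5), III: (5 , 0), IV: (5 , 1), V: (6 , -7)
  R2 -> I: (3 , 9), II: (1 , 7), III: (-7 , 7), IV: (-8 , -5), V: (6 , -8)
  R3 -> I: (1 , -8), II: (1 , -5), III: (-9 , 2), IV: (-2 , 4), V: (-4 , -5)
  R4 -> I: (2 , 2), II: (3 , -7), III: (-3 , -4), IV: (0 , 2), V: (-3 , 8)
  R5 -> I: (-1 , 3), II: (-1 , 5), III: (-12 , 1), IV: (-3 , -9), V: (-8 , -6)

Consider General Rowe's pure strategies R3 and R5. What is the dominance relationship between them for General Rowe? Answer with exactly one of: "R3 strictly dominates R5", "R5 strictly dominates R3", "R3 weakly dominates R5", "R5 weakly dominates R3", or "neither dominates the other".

R3's payoffs vs R5's, by General Cole's action — I: 1>-1, II: 1>-1, III: -9>-12, IV: -2>-3, V: -4>-8.
R3 gives a strictly higher payoff against each choice by General Cole, so R3 strictly dominates R5.

R3 strictly dominates R5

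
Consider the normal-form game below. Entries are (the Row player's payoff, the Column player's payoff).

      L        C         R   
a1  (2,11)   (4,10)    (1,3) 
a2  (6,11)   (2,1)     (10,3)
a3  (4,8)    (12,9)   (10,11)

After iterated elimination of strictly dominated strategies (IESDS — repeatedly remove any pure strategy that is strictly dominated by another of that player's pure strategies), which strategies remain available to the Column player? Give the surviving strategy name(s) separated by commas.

The Row player's strategy a1 is strictly dominated by a3 (L: 4>2, C: 12>4, R: 10>1) and is removed.
For the Column player, R strictly dominates C on the remaining rows (a2: 3>1, a3: 11>9); eliminate C.
Among the remaining strategies, none is strictly dominated by another pure strategy of the same player, so the elimination stops.
Surviving strategies — the Row player: {a2, a3}; the Column player: {L, R}.

L, R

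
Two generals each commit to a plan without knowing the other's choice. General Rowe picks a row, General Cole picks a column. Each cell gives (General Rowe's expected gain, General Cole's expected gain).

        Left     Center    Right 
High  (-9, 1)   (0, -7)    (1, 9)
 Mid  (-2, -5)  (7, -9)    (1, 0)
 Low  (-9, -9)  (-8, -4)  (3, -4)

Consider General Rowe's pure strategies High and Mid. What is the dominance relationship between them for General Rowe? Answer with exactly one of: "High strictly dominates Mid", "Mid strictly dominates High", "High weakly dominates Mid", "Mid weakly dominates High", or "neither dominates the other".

Mid weakly dominates High

Compare High to Mid across every action of General Cole: Left: -9<-2, Center: 0<7, Right: 1=1.
Mid is at least as good everywhere and strictly better somewhere (tied at Right), so Mid weakly dominates High.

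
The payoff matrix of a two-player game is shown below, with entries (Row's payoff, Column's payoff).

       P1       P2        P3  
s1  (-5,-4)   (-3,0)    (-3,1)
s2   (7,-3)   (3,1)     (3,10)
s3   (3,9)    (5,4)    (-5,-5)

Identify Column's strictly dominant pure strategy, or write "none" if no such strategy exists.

P1 fails to dominate P2 at s1 (-4<0).
P2 fails to dominate P1 at s3 (4<9).
P3 fails to dominate P1 at s3 (-5<9).
No single strategy dominates all the others.

none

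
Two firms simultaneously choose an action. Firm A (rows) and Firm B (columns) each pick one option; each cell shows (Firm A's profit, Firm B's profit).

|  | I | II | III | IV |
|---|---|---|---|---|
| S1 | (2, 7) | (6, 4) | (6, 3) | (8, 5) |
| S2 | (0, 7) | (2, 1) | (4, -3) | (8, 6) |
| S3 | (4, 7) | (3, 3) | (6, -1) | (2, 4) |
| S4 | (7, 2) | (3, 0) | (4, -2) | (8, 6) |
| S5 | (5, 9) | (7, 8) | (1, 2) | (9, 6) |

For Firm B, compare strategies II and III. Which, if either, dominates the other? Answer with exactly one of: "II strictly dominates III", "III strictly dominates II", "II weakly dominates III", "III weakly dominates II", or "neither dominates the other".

II strictly dominates III

Compare II to III across each choice by Firm A: S1: 4>3, S2: 1>-3, S3: 3>-1, S4: 0>-2, S5: 8>2.
Every comparison favours II, so II strictly dominates III.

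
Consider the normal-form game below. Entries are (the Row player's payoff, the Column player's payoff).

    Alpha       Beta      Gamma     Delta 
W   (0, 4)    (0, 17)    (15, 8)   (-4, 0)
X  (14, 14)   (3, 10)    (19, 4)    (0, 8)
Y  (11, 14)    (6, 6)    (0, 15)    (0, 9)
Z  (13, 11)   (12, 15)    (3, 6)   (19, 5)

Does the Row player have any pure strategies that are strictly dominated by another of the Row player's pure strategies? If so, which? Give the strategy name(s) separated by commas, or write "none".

X strictly dominates W — Alpha: 14>0, Beta: 3>0, Gamma: 19>15, Delta: 0>-4.
Nothing dominates X: W at Alpha (14>0); Y at Alpha (14>11); Z at Alpha (14>13).
Y is strictly dominated by Z (Alpha: 13>11, Beta: 12>6, Gamma: 3>0, Delta: 19>0).
Z is not dominated — it holds its own against W at Alpha (13>0); X at Beta (12>3); Y at Alpha (13>11).

W, Y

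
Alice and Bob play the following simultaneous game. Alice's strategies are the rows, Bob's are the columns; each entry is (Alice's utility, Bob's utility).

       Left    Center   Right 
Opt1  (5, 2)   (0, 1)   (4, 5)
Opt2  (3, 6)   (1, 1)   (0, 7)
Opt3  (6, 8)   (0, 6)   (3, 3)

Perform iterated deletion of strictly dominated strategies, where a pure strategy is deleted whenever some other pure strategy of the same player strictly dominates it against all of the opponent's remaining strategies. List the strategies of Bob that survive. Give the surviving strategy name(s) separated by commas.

Left, Right

Column Center is eliminated: Left beats it against every remaining row (Opt1: 2>1, Opt2: 6>1, Opt3: 8>6).
Row Opt2 is eliminated: Opt1 beats it against every remaining column (Left: 5>3, Right: 4>0).
Among the remaining strategies, none is strictly dominated by another pure strategy of the same player, so the elimination stops.
Surviving strategies — Alice: {Opt1, Opt3}; Bob: {Left, Right}.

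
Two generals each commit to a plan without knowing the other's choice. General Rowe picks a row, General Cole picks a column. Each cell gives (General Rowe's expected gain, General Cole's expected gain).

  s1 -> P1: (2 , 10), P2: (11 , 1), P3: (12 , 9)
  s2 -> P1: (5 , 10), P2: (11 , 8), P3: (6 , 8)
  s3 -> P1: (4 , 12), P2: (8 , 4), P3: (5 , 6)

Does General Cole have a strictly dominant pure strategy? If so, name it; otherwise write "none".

P1

P1 vs P2: s1: 10>1, s2: 10>8, s3: 12>4.
P1 vs P3: s1: 10>9, s2: 10>8, s3: 12>6.
P1 strictly beats every other strategy against every opponent action, so it is strictly dominant.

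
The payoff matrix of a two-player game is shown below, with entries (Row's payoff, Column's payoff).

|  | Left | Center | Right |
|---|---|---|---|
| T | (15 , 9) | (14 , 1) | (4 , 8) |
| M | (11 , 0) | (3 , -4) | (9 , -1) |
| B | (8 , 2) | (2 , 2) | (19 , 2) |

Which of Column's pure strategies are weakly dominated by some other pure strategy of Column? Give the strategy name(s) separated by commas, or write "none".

Center, Right

Left is not dominated — it holds its own against Center at T (9>1); Right at T (9>8).
Center: dominated, since Left does at least as well everywhere (T: 9>1, M: 0>-4, B: 2=2).
Left weakly dominates Right — T: 9>8, M: 0>-1, B: 2=2.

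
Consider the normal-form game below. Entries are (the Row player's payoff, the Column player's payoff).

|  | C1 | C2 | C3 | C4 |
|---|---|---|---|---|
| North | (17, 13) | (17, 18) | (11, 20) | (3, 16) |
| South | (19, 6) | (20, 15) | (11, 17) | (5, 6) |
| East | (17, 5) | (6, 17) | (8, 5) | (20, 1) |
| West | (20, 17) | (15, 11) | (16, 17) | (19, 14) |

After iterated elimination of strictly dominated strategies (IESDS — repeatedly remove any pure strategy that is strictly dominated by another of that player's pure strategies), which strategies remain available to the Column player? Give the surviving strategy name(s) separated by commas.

For the Column player, C3 strictly dominates C4 on the remaining rows (North: 20>16, South: 17>6, East: 5>1, West: 17>14); eliminate C4.
The Row player's strategy East is strictly dominated by South (C1: 19>17, C2: 20>6, C3: 11>8) and is removed.
Column C2 is eliminated: C3 beats it against every remaining row (North: 20>18, South: 17>15, West: 17>11).
For the Row player, West strictly dominates North on the remaining columns (C1: 20>17, C3: 16>11); eliminate North.
The Row player's strategy South is strictly dominated by West (C1: 20>19, C3: 16>11) and is removed.
Among the remaining strategies, none is strictly dominated by another pure strategy of the same player, so the elimination stops.
Surviving strategies — the Row player: {West}; the Column player: {C1, C3}.

C1, C3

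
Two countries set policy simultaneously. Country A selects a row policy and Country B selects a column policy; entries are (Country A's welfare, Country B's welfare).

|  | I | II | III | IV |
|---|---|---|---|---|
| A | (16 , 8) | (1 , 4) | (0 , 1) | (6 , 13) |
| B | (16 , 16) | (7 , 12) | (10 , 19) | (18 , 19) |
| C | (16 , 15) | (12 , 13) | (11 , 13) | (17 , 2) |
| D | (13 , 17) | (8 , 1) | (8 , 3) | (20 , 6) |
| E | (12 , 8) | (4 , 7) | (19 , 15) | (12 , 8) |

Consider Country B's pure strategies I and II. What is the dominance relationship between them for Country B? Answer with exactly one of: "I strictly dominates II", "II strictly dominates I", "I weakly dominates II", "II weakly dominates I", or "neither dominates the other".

I strictly dominates II

I's payoffs vs II's, by Country A's action — A: 8>4, B: 16>12, C: 15>13, D: 17>1, E: 8>7.
Every comparison favours I, so I strictly dominates II.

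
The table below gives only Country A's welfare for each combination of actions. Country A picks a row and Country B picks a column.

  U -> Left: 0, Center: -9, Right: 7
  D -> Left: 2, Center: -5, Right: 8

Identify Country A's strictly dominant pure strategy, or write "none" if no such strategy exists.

D

D vs U: Left: 2>0, Center: -5>-9, Right: 8>7.
D strictly beats every other strategy against every opponent action, so it is strictly dominant.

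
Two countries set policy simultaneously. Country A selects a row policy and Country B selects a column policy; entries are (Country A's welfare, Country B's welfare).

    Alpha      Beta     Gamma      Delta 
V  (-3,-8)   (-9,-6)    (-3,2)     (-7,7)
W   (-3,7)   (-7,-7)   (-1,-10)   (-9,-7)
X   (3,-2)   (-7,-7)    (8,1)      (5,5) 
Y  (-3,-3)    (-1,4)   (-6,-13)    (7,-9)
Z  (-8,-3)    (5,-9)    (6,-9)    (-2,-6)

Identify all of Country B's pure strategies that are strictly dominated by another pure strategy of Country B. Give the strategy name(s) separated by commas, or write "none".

Gamma

Alpha is not dominated — it holds its own against Beta at W (7>-7); Gamma at W (7>-10); Delta at W (7>-7).
Nothing dominates Beta: Alpha at V (-6>-8); Gamma at W (-7>-10); Delta at W (-7=-7).
Delta strictly dominates Gamma — V: 7>2, W: -7>-10, X: 5>1, Y: -9>-13, Z: -6>-9.
Delta is not dominated — it holds its own against Alpha at V (7>-8); Beta at V (7>-6); Gamma at V (7>2).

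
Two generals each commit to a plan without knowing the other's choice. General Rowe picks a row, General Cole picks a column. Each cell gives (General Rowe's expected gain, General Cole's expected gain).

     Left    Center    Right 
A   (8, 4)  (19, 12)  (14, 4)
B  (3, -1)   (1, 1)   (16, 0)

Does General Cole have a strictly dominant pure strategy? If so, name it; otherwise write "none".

Center

Center vs Left: A: 12>4, B: 1>-1.
Center vs Right: A: 12>4, B: 1>0.
Center strictly beats every other strategy against every opponent action, so it is strictly dominant.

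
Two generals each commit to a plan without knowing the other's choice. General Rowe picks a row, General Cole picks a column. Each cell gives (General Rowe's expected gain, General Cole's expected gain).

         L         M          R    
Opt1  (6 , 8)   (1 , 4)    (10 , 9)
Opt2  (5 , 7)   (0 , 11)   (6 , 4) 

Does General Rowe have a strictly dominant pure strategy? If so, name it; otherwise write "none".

Opt1 vs Opt2: L: 6>5, M: 1>0, R: 10>6.
Opt1 strictly beats every other strategy against every opponent action, so it is strictly dominant.

Opt1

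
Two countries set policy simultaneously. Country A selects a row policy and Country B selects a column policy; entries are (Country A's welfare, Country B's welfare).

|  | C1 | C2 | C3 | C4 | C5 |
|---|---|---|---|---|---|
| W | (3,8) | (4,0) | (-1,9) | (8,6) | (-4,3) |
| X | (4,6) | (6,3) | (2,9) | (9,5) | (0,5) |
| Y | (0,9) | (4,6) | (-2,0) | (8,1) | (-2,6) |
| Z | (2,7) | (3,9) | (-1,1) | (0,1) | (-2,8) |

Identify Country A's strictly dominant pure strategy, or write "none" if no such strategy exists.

X vs W: C1: 4>3, C2: 6>4, C3: 2>-1, C4: 9>8, C5: 0>-4.
X vs Y: C1: 4>0, C2: 6>4, C3: 2>-2, C4: 9>8, C5: 0>-2.
X vs Z: C1: 4>2, C2: 6>3, C3: 2>-1, C4: 9>0, C5: 0>-2.
X strictly beats every other strategy against every opponent action, so it is strictly dominant.

X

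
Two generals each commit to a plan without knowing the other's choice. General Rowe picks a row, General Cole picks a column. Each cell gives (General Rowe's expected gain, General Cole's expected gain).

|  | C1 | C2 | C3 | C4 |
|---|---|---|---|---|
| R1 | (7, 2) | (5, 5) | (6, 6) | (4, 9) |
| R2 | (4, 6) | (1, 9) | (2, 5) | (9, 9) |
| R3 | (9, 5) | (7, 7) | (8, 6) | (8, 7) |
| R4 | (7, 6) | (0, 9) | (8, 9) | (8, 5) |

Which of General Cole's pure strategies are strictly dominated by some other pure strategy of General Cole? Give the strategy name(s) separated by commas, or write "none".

C1: dominated, since C2 does at least as well everywhere (R1: 5>2, R2: 9>6, R3: 7>5, R4: 9>6).
C2 is not dominated — it holds its own against C1 at R1 (5>2); C3 at R2 (9>5); C4 at R2 (9=9).
C3: no other strategy beats it everywhere (C1 at R1 (6>2); C2 at R1 (6>5); C4 at R4 (9>5)).
C4 is not dominated — it holds its own against C1 at R1 (9>2); C2 at R1 (9>5); C3 at R1 (9>6).

C1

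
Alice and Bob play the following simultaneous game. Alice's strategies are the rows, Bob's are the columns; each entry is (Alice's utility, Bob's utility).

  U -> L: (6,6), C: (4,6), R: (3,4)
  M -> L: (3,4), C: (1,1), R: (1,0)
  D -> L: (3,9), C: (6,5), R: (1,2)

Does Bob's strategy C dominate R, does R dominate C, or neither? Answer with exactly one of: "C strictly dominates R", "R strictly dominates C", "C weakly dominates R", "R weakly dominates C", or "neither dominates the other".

C's payoffs vs R's, by Alice's action — U: 6>4, M: 1>0, D: 5>2.
Every comparison favours C, so C strictly dominates R.

C strictly dominates R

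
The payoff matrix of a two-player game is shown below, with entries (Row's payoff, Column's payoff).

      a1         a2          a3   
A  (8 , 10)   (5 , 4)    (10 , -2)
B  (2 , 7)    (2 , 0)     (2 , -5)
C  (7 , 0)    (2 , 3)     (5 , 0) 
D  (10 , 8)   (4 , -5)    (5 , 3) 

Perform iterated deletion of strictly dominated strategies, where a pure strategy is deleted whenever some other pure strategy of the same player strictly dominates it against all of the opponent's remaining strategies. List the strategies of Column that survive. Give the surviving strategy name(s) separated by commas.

Row's strategy B is strictly dominated by A (a1: 8>2, a2: 5>2, a3: 10>2) and is removed.
For Row, A strictly dominates C on the remaining columns (a1: 8>7, a2: 5>2, a3: 10>5); eliminate C.
Column a2 is eliminated: a1 beats it against every remaining row (A: 10>4, D: 8>-5).
Column's strategy a3 is strictly dominated by a1 (A: 10>-2, D: 8>3) and is removed.
Row's strategy A is strictly dominated by D (a1: 10>8) and is removed.
Among the remaining strategies, none is strictly dominated by another pure strategy of the same player, so the elimination stops.
Surviving strategies — Row: {D}; Column: {a1}.

a1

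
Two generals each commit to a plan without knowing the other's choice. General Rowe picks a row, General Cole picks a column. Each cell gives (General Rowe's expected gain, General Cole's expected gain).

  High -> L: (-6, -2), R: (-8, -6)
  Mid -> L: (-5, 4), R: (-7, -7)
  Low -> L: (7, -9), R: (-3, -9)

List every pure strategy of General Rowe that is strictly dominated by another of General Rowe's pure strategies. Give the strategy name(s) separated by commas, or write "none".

High is strictly dominated by Mid (L: -5>-6, R: -7>-8).
Low strictly dominates Mid — L: 7>-5, R: -3>-7.
Low: no other strategy beats it everywhere (High at L (7>-6); Mid at L (7>-5)).

High, Mid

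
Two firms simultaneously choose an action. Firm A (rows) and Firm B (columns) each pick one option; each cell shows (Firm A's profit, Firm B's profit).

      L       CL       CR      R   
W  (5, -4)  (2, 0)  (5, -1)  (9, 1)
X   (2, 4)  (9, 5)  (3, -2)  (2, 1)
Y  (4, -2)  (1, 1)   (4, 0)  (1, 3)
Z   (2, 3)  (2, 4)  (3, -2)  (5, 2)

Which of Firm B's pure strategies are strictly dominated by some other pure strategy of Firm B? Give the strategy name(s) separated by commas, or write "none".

L, CR

CL strictly dominates L — W: 0>-4, X: 5>4, Y: 1>-2, Z: 4>3.
CL is not dominated — it holds its own against L at W (0>-4); CR at W (0>-1); R at X (5>1).
CL strictly dominates CR — W: 0>-1, X: 5>-2, Y: 1>0, Z: 4>-2.
R: no other strategy beats it everywhere (L at W (1>-4); CL at W (1>0); CR at W (1>-1)).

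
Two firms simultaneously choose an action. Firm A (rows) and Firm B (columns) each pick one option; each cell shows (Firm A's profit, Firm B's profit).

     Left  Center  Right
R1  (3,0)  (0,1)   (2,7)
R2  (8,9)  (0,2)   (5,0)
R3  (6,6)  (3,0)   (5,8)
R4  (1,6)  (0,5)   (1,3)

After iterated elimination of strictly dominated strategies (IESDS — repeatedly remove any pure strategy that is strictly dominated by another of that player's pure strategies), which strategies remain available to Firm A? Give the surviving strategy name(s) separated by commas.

Row R1 is eliminated: R3 beats it against every remaining column (Left: 6>3, Center: 3>0, Right: 5>2).
For Firm A, R3 strictly dominates R4 on the remaining columns (Left: 6>1, Center: 3>0, Right: 5>1); eliminate R4.
For Firm B, Left strictly dominates Center on the remaining rows (R2: 9>2, R3: 6>0); eliminate Center.
Among the remaining strategies, none is strictly dominated by another pure strategy of the same player, so the elimination stops.
Surviving strategies — Firm A: {R2, R3}; Firm B: {Left, Right}.

R2, R3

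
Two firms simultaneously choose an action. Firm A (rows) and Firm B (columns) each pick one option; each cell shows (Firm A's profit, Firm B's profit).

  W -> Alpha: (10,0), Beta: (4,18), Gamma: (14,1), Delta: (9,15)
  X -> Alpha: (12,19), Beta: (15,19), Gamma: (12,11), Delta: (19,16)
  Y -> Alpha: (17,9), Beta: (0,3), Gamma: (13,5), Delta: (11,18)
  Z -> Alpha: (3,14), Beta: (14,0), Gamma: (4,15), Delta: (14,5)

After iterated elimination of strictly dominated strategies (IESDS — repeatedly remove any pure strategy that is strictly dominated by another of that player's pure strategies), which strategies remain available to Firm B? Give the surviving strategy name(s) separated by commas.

Firm A's strategy Z is strictly dominated by X (Alpha: 12>3, Beta: 15>14, Gamma: 12>4, Delta: 19>14) and is removed.
For Firm B, Delta strictly dominates Gamma on the remaining rows (W: 15>1, X: 16>11, Y: 18>5); eliminate Gamma.
For Firm A, X strictly dominates W on the remaining columns (Alpha: 12>10, Beta: 15>4, Delta: 19>9); eliminate W.
Among the remaining strategies, none is strictly dominated by another pure strategy of the same player, so the elimination stops.
Surviving strategies — Firm A: {X, Y}; Firm B: {Alpha, Beta, Delta}.

Alpha, Beta, Delta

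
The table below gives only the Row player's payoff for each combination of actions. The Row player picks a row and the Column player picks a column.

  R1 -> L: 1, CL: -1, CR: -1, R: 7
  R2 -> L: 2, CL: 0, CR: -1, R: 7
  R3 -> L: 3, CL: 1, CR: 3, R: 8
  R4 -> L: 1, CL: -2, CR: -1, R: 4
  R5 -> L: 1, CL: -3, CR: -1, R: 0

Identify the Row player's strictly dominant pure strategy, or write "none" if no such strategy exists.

R3

R3 vs R1: L: 3>1, CL: 1>-1, CR: 3>-1, R: 8>7.
R3 vs R2: L: 3>2, CL: 1>0, CR: 3>-1, R: 8>7.
R3 vs R4: L: 3>1, CL: 1>-2, CR: 3>-1, R: 8>4.
R3 vs R5: L: 3>1, CL: 1>-3, CR: 3>-1, R: 8>0.
R3 strictly beats every other strategy against every opponent action, so it is strictly dominant.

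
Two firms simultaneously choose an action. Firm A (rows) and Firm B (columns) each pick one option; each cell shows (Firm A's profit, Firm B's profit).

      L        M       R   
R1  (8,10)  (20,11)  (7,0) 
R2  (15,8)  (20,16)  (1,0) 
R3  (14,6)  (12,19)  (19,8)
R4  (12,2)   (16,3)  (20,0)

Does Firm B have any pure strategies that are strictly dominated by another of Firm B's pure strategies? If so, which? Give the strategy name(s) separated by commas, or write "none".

L: dominated, since M does at least as well everywhere (R1: 11>10, R2: 16>8, R3: 19>6, R4: 3>2).
Nothing dominates M: L at R1 (11>10); R at R1 (11>0).
R: dominated, since M does at least as well everywhere (R1: 11>0, R2: 16>0, R3: 19>8, R4: 3>0).

L, R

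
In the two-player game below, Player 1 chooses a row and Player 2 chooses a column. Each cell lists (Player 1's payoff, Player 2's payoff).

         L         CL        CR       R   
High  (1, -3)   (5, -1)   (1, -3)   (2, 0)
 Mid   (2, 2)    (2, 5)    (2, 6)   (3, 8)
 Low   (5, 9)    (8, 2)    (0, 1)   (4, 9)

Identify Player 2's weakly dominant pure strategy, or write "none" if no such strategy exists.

R

R vs L: High: 0>-3, Mid: 8>2, Low: 9=9.
R vs CL: High: 0>-1, Mid: 8>5, Low: 9>2.
R vs CR: High: 0>-3, Mid: 8>6, Low: 9>1.
R is at least as good as every other strategy against every opponent action, so it is weakly dominant.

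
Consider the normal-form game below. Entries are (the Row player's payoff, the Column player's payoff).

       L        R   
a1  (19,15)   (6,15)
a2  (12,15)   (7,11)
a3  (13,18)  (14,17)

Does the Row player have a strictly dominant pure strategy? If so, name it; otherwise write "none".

none

a1 fails to dominate a2 at R (6<7).
a2 fails to dominate a1 at L (12<19).
a3 fails to dominate a1 at L (13<19).
No single strategy dominates all the others.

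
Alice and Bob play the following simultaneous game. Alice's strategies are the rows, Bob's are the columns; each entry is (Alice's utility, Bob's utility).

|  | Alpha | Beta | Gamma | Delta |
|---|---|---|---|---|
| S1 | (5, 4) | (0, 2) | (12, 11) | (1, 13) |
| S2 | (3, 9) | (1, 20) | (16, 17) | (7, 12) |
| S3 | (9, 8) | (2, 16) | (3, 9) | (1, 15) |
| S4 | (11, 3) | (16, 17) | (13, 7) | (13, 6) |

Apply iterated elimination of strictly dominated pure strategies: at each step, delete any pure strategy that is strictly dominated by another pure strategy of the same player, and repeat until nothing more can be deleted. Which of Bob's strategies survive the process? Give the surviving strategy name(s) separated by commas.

Alice's strategy S1 is strictly dominated by S4 (Alpha: 11>5, Beta: 16>0, Gamma: 13>12, Delta: 13>1) and is removed.
Alice's strategy S3 is strictly dominated by S4 (Alpha: 11>9, Beta: 16>2, Gamma: 13>3, Delta: 13>1) and is removed.
Bob's strategy Alpha is strictly dominated by Beta (S2: 20>9, S4: 17>3) and is removed.
Bob's strategy Gamma is strictly dominated by Beta (S2: 20>17, S4: 17>7) and is removed.
For Alice, S4 strictly dominates S2 on the remaining columns (Beta: 16>1, Delta: 13>7); eliminate S2.
Column Delta is eliminated: Beta beats it against every remaining row (S4: 17>6).
Among the remaining strategies, none is strictly dominated by another pure strategy of the same player, so the elimination stops.
Surviving strategies — Alice: {S4}; Bob: {Beta}.

Beta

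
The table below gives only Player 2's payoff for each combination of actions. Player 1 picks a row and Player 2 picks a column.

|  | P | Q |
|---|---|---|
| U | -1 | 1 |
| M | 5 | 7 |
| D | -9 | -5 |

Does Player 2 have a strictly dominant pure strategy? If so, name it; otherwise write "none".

Q vs P: U: 1>-1, M: 7>5, D: -5>-9.
Q strictly beats every other strategy against every opponent action, so it is strictly dominant.

Q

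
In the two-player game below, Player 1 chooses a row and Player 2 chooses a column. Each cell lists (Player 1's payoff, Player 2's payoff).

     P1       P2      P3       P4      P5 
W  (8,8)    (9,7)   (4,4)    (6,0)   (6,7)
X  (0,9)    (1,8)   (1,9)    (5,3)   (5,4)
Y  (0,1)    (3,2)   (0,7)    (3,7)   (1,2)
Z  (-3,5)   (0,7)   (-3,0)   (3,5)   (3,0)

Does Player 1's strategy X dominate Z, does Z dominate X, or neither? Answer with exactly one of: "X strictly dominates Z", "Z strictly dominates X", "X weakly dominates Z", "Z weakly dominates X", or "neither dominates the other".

Compare X to Z across each opponent action: P1: 0>-3, P2: 1>0, P3: 1>-3, P4: 5>3, P5: 5>3.
Every comparison favours X, so X strictly dominates Z.

X strictly dominates Z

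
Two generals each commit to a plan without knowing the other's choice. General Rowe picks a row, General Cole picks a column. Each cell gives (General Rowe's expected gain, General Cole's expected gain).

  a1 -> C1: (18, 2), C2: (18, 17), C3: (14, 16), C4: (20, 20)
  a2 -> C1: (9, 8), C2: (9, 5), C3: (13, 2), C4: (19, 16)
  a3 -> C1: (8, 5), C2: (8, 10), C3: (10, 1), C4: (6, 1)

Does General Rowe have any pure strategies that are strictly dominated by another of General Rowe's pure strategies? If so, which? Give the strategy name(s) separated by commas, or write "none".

a2, a3

a1 is not dominated — it holds its own against a2 at C1 (18>9); a3 at C1 (18>8).
a2 is strictly dominated by a1 (C1: 18>9, C2: 18>9, C3: 14>13, C4: 20>19).
a3 is strictly dominated by a1 (C1: 18>8, C2: 18>8, C3: 14>10, C4: 20>6).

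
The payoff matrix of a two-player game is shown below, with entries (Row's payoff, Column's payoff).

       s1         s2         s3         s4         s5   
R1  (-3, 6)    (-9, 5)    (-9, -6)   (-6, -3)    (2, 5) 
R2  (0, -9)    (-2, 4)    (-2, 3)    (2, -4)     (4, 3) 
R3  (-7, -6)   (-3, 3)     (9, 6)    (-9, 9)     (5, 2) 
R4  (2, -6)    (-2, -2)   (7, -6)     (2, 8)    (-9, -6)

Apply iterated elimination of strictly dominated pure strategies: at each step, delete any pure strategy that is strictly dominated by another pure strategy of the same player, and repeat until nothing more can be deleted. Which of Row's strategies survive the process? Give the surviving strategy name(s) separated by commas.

R2, R3, R4

For Row, R2 strictly dominates R1 on the remaining columns (s1: 0>-3, s2: -2>-9, s3: -2>-9, s4: 2>-6, s5: 4>2); eliminate R1.
For Column, s2 strictly dominates s1 on the remaining rows (R2: 4>-9, R3: 3>-6, R4: -2>-6); eliminate s1.
For Column, s2 strictly dominates s5 on the remaining rows (R2: 4>3, R3: 3>2, R4: -2>-6); eliminate s5.
Among the remaining strategies, none is strictly dominated by another pure strategy of the same player, so the elimination stops.
Surviving strategies — Row: {R2, R3, R4}; Column: {s2, s3, s4}.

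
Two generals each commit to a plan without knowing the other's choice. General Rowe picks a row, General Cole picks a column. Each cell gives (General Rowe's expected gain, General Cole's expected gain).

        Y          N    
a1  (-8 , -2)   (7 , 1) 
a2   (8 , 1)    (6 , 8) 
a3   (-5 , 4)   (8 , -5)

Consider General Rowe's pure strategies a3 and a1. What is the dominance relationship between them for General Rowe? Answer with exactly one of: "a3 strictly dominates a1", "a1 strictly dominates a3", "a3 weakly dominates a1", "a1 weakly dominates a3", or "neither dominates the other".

a3's payoffs vs a1's, by General Cole's action — Y: -5>-8, N: 8>7.
a3 gives a strictly higher payoff against each opponent action, so a3 strictly dominates a1.

a3 strictly dominates a1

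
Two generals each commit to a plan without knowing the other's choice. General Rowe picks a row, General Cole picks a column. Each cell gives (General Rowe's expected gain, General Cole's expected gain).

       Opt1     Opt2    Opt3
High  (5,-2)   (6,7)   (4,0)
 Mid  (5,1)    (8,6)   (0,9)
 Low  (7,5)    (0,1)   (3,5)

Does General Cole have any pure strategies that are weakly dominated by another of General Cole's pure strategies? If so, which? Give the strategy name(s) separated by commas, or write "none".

Opt1 is weakly dominated by Opt3 (High: 0>-2, Mid: 9>1, Low: 5=5).
Nothing dominates Opt2: Opt1 at High (7>-2); Opt3 at High (7>0).
Opt3 is not dominated — it holds its own against Opt1 at High (0>-2); Opt2 at Mid (9>6).

Opt1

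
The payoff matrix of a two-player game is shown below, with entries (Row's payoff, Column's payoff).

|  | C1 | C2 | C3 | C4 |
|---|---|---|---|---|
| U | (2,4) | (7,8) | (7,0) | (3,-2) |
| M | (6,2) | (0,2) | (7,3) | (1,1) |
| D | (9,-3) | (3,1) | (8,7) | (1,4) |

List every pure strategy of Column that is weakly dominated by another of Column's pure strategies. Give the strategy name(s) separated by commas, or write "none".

C2 weakly dominates C1 — U: 8>4, M: 2=2, D: 1>-3.
C2: no other strategy beats it everywhere (C1 at U (8>4); C3 at U (8>0); C4 at U (8>-2)).
Nothing dominates C3: C1 at M (3>2); C2 at M (3>2); C4 at U (0>-2).
C4: dominated, since C3 does at least as well everywhere (U: 0>-2, M: 3>1, D: 7>4).

C1, C4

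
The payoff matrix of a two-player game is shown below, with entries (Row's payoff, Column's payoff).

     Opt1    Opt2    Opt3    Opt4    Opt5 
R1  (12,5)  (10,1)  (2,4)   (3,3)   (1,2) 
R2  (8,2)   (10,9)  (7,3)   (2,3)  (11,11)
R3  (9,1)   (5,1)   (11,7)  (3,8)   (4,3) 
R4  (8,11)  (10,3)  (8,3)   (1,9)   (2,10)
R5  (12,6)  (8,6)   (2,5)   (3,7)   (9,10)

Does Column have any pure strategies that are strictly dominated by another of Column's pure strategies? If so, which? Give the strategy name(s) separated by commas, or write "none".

Opt1 is not dominated — it holds its own against Opt2 at R1 (5>1); Opt3 at R1 (5>4); Opt4 at R1 (5>3); Opt5 at R1 (5>2).
Opt2: dominated, since Opt5 does at least as well everywhere (R1: 2>1, R2: 11>9, R3: 3>1, R4: 10>3, R5: 10>6).
Opt3: no other strategy beats it everywhere (Opt1 at R2 (3>2); Opt2 at R1 (4>1); Opt4 at R1 (4>3); Opt5 at R1 (4>2)).
Opt4 is not dominated — it holds its own against Opt1 at R2 (3>2); Opt2 at R1 (3>1); Opt3 at R2 (3=3); Opt5 at R1 (3>2).
Nothing dominates Opt5: Opt1 at R2 (11>2); Opt2 at R1 (2>1); Opt3 at R2 (11>3); Opt4 at R2 (11>3).

Opt2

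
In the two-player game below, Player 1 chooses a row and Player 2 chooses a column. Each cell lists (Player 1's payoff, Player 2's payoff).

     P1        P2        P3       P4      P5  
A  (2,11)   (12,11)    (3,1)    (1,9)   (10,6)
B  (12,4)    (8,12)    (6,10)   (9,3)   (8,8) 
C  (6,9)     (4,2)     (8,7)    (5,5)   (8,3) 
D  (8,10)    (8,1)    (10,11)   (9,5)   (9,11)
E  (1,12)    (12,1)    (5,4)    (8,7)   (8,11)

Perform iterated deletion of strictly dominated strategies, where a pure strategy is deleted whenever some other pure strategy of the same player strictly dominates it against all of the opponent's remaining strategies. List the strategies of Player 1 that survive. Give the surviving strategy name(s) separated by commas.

A, B, D, E

For Player 1, D strictly dominates C on the remaining columns (P1: 8>6, P2: 8>4, P3: 10>8, P4: 9>5, P5: 9>8); eliminate C.
Column P4 is eliminated: P1 beats it against every remaining row (A: 11>9, B: 4>3, D: 10>5, E: 12>7).
Among the remaining strategies, none is strictly dominated by another pure strategy of the same player, so the elimination stops.
Surviving strategies — Player 1: {A, B, D, E}; Player 2: {P1, P2, P3, P5}.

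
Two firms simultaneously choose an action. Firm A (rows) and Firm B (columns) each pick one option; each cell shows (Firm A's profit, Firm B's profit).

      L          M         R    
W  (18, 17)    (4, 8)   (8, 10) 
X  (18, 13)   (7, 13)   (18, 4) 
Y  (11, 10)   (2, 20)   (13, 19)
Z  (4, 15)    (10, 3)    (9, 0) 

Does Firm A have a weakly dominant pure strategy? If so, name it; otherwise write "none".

none

W fails to dominate X at M (4<7).
X fails to dominate Z at M (7<10).
Y fails to dominate W at L (11<18).
Z fails to dominate W at L (4<18).
No single strategy dominates all the others.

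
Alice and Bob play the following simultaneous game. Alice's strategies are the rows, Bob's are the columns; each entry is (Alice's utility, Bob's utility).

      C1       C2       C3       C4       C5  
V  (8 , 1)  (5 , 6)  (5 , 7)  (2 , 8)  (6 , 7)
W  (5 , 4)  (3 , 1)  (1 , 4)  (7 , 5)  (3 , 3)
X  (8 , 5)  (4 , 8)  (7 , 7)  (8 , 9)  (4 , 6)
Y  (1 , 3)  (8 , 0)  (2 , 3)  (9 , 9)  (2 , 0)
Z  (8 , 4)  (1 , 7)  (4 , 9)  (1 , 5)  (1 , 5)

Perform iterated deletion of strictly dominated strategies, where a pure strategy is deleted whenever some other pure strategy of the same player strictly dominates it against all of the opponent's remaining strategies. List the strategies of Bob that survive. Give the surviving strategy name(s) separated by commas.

Alice's strategy W is strictly dominated by X (C1: 8>5, C2: 4>3, C3: 7>1, C4: 8>7, C5: 4>3) and is removed.
For Bob, C4 strictly dominates C1 on the remaining rows (V: 8>1, X: 9>5, Y: 9>3, Z: 5>4); eliminate C1.
Alice's strategy Z is strictly dominated by V (C2: 5>1, C3: 5>4, C4: 2>1, C5: 6>1) and is removed.
Bob's strategy C2 is strictly dominated by C4 (V: 8>6, X: 9>8, Y: 9>0) and is removed.
Bob's strategy C3 is strictly dominated by C4 (V: 8>7, X: 9>7, Y: 9>3) and is removed.
For Bob, C4 strictly dominates C5 on the remaining rows (V: 8>7, X: 9>6, Y: 9>0); eliminate C5.
For Alice, X strictly dominates V on the remaining columns (C4: 8>2); eliminate V.
Row X is eliminated: Y beats it against every remaining column (C4: 9>8).
Among the remaining strategies, none is strictly dominated by another pure strategy of the same player, so the elimination stops.
Surviving strategies — Alice: {Y}; Bob: {C4}.

C4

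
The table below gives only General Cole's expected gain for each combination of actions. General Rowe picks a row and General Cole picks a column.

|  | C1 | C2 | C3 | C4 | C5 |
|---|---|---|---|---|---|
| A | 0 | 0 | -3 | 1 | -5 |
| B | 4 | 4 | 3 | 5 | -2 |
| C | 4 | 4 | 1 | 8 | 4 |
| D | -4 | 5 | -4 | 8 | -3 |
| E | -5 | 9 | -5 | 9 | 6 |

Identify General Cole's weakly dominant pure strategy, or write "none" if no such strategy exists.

C4 vs C1: A: 1>0, B: 5>4, C: 8>4, D: 8>-4, E: 9>-5.
C4 vs C2: A: 1>0, B: 5>4, C: 8>4, D: 8>5, E: 9=9.
C4 vs C3: A: 1>-3, B: 5>3, C: 8>1, D: 8>-4, E: 9>-5.
C4 vs C5: A: 1>-5, B: 5>-2, C: 8>4, D: 8>-3, E: 9>6.
C4 is at least as good as every other strategy against every opponent action, so it is weakly dominant.

C4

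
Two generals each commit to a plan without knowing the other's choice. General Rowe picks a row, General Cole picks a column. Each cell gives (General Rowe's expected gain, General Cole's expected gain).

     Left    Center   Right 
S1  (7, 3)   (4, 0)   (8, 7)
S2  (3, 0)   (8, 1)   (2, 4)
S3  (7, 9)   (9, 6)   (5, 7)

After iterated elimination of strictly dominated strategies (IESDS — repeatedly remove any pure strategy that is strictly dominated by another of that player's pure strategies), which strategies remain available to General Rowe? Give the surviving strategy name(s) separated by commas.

General Rowe's strategy S2 is strictly dominated by S3 (Left: 7>3, Center: 9>8, Right: 5>2) and is removed.
For General Cole, Left strictly dominates Center on the remaining rows (S1: 3>0, S3: 9>6); eliminate Center.
Among the remaining strategies, none is strictly dominated by another pure strategy of the same player, so the elimination stops.
Surviving strategies — General Rowe: {S1, S3}; General Cole: {Left, Right}.

S1, S3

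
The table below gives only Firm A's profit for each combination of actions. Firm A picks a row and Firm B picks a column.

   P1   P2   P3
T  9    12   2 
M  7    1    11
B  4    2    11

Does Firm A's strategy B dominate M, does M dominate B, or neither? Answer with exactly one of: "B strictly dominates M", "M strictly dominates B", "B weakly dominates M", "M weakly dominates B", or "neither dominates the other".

Compare B to M across every action of Firm B: P1: 4<7, P2: 2>1, P3: 11=11.
B does better at P2 but worse at P1; neither strategy dominates the other.

neither dominates the other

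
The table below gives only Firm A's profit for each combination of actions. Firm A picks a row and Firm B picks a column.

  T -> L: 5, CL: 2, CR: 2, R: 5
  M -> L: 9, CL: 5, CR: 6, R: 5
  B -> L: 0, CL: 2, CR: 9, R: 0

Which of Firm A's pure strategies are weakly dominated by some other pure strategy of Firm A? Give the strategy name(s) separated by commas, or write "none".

T: dominated, since M does at least as well everywhere (L: 9>5, CL: 5>2, CR: 6>2, R: 5=5).
M: no other strategy beats it everywhere (T at L (9>5); B at L (9>0)).
B is not dominated — it holds its own against T at CR (9>2); M at CR (9>6).

T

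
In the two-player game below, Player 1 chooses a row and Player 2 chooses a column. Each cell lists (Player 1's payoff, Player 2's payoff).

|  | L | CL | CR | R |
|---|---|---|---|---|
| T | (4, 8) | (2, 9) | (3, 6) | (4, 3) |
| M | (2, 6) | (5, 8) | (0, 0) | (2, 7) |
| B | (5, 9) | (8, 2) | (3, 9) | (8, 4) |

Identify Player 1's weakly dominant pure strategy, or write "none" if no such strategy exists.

B vs T: L: 5>4, CL: 8>2, CR: 3=3, R: 8>4.
B vs M: L: 5>2, CL: 8>5, CR: 3>0, R: 8>2.
B is at least as good as every other strategy against every opponent action, so it is weakly dominant.

B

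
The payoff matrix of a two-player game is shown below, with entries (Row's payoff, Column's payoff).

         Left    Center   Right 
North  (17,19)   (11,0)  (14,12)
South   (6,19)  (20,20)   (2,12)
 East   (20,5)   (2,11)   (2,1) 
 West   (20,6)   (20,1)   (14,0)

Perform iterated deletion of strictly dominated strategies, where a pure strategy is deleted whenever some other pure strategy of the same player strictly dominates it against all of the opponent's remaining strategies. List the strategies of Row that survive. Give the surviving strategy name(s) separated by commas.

South, East, West

For Column, Left strictly dominates Right on the remaining rows (North: 19>12, South: 19>12, East: 5>1, West: 6>0); eliminate Right.
For Row, West strictly dominates North on the remaining columns (Left: 20>17, Center: 20>11); eliminate North.
Among the remaining strategies, none is strictly dominated by another pure strategy of the same player, so the elimination stops.
Surviving strategies — Row: {South, East, West}; Column: {Left, Center}.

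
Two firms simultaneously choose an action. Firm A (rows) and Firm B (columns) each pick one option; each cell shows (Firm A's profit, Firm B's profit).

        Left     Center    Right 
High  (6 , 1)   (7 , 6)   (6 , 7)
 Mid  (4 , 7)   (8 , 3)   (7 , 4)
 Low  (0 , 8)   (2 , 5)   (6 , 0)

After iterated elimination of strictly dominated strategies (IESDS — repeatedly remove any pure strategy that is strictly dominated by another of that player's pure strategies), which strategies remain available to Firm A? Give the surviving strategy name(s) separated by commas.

High, Mid

For Firm A, Mid strictly dominates Low on the remaining columns (Left: 4>0, Center: 8>2, Right: 7>6); eliminate Low.
For Firm B, Right strictly dominates Center on the remaining rows (High: 7>6, Mid: 4>3); eliminate Center.
Among the remaining strategies, none is strictly dominated by another pure strategy of the same player, so the elimination stops.
Surviving strategies — Firm A: {High, Mid}; Firm B: {Left, Right}.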